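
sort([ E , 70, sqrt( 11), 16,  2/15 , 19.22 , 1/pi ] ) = [2/15, 1/pi,E,sqrt ( 11),  16, 19.22, 70 ]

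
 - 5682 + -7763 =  - 13445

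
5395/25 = 215 + 4/5 =215.80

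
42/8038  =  21/4019 = 0.01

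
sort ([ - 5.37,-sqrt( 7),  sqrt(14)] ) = [-5.37, - sqrt(7 ), sqrt( 14 ) ] 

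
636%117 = 51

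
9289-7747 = 1542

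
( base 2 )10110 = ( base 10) 22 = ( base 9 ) 24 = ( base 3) 211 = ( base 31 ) M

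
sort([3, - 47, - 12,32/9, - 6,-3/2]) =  [ - 47, - 12, - 6,  -  3/2,3,  32/9]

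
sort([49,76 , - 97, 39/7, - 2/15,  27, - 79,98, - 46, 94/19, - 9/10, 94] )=[ - 97, - 79, - 46,-9/10, - 2/15, 94/19, 39/7,  27,49,76  ,  94, 98]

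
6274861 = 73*85957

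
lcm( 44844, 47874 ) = 3542676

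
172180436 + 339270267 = 511450703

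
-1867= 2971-4838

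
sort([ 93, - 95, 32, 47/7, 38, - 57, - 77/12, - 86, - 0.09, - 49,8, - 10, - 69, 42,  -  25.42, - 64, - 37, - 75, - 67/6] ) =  [ - 95 , - 86,-75, - 69,-64, - 57, - 49  , - 37, - 25.42, - 67/6,-10,  -  77/12, - 0.09, 47/7,8, 32, 38, 42,  93]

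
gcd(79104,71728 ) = 16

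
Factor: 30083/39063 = 67/87 = 3^( - 1 )*29^ (  -  1 ) *67^1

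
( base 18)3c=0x42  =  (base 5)231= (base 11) 60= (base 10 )66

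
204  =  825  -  621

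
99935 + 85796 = 185731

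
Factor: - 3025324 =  - 2^2 * 756331^1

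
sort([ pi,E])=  [E, pi]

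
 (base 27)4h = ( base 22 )5f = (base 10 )125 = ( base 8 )175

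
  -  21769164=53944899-75714063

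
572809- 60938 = 511871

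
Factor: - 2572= - 2^2*643^1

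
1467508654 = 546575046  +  920933608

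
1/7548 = 1/7548  =  0.00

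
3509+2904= 6413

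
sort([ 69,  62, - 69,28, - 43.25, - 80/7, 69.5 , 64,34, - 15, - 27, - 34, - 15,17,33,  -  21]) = [ - 69, - 43.25,-34, - 27, - 21,-15, - 15, - 80/7, 17, 28,33,34,62, 64, 69,69.5]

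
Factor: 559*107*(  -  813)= - 3^1*13^1*43^1*107^1 *271^1 = -48627969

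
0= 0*93244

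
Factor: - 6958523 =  - 11^1*13^1*48661^1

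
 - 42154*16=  - 674464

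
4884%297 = 132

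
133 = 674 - 541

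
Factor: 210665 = 5^1*7^1*13^1  *463^1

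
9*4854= 43686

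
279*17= 4743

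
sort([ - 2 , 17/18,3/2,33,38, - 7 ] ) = [ - 7, - 2,17/18,  3/2,33,38 ]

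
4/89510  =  2/44755 = 0.00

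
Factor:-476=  - 2^2*7^1 * 17^1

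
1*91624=91624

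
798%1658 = 798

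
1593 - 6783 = -5190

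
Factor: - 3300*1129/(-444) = 5^2*11^1*37^(  -  1)*1129^1 = 310475/37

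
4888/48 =101 + 5/6=   101.83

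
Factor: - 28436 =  - 2^2*7109^1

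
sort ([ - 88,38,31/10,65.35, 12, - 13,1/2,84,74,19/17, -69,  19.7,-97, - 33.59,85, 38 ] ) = [ - 97, - 88 ,-69,  -  33.59, -13,1/2,19/17,  31/10,  12,19.7,38, 38,65.35,74,84, 85 ]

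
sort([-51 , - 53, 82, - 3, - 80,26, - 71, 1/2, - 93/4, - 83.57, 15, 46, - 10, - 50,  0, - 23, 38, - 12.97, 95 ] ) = [ - 83.57, - 80, - 71, - 53, -51, - 50, - 93/4, - 23,  -  12.97,- 10,-3, 0, 1/2, 15,26,38,46,82, 95] 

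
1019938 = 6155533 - 5135595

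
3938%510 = 368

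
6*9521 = 57126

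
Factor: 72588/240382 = 2^1*3^1 *23^1*457^( - 1 ) = 138/457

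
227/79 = 227/79 = 2.87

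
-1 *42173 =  -42173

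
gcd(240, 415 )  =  5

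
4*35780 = 143120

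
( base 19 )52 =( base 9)117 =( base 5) 342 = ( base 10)97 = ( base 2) 1100001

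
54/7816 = 27/3908  =  0.01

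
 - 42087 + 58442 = 16355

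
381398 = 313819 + 67579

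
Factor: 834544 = 2^4* 43^1 * 1213^1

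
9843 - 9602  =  241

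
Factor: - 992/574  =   - 2^4*7^( - 1 )*31^1*41^(-1) = - 496/287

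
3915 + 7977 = 11892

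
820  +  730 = 1550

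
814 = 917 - 103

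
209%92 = 25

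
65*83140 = 5404100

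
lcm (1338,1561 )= 9366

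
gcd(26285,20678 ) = 7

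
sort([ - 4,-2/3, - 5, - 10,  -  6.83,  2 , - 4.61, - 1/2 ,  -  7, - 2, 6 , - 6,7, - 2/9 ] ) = [ - 10, - 7, - 6.83,  -  6,-5, - 4.61, - 4, - 2,-2/3, - 1/2, - 2/9, 2,  6,  7]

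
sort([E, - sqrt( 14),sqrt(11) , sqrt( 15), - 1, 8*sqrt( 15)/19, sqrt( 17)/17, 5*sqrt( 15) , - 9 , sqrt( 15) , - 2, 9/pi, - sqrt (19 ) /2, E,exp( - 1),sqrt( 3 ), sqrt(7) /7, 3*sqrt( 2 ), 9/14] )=[-9,-sqrt(14) , - sqrt( 19) /2 , - 2, - 1,sqrt(17) /17,exp( - 1 ),sqrt( 7)/7, 9/14 , 8 * sqrt( 15)/19, sqrt (3), E, E , 9/pi,sqrt(11), sqrt( 15),sqrt( 15), 3 * sqrt( 2), 5* sqrt(15 ) ] 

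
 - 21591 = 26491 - 48082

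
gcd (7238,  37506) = 658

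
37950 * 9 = 341550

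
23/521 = 23/521 = 0.04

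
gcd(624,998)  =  2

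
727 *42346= 30785542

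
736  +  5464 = 6200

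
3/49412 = 3/49412 = 0.00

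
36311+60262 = 96573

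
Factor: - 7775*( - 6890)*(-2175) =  - 116514206250  =  - 2^1*3^1*5^5*13^1*29^1*53^1 * 311^1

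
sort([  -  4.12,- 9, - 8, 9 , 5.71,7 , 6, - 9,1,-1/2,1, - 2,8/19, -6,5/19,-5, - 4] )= [-9,-9 , - 8,-6, - 5, - 4.12, - 4, - 2, - 1/2,5/19,  8/19, 1,1,5.71,6,  7,9] 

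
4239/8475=1413/2825=0.50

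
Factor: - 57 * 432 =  - 24624  =  - 2^4*3^4*19^1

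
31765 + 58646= 90411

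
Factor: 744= 2^3*3^1*31^1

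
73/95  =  73/95=0.77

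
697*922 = 642634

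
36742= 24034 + 12708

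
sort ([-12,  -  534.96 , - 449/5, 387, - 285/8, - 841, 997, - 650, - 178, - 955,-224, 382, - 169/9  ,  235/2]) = [ - 955,-841,-650, - 534.96, - 224, - 178, - 449/5,-285/8,-169/9, - 12 , 235/2, 382, 387, 997 ] 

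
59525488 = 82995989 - 23470501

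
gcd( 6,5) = 1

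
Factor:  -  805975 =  - 5^2*103^1*313^1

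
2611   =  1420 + 1191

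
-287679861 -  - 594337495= 306657634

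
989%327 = 8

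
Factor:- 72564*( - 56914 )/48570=2^2*5^( - 1)*11^1*13^1*199^1*1619^( - 1 )*6047^1 = 688317916/8095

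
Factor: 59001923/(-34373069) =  - 23^1*71^1*373^(-1)*36131^1 * 92153^ (  -  1 )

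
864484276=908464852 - 43980576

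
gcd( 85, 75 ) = 5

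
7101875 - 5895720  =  1206155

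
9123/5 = 9123/5 = 1824.60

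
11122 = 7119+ 4003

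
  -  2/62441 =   -  2/62441 = - 0.00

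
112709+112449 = 225158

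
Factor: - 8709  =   - 3^1*2903^1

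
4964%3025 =1939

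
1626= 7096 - 5470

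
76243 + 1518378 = 1594621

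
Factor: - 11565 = - 3^2*5^1*257^1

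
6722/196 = 34 + 29/98 = 34.30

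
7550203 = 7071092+479111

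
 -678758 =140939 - 819697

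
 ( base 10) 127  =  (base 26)4N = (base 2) 1111111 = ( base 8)177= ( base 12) a7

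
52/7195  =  52/7195=0.01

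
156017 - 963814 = -807797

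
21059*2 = 42118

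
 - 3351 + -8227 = -11578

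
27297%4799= 3302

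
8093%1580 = 193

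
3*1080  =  3240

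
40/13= 3 + 1/13 = 3.08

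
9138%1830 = 1818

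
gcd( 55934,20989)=1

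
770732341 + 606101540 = 1376833881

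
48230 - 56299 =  - 8069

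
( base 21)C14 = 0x14C5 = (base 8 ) 12305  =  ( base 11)3AA4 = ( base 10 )5317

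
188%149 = 39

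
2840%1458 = 1382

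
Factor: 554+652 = 1206 = 2^1 * 3^2 * 67^1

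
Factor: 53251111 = 3547^1 * 15013^1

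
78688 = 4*19672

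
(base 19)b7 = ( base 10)216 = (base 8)330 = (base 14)116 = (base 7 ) 426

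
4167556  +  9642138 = 13809694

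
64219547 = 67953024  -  3733477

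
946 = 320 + 626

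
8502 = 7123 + 1379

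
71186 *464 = 33030304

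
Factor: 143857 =7^1*20551^1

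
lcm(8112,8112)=8112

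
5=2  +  3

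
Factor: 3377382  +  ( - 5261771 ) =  - 1884389 = - 13^1*43^1*3371^1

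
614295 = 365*1683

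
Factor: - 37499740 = - 2^2 * 5^1*1874987^1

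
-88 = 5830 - 5918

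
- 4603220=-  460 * 10007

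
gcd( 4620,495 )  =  165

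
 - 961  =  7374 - 8335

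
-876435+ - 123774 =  - 1000209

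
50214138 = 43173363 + 7040775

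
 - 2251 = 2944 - 5195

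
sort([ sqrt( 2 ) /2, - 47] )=[ - 47, sqrt( 2 ) /2]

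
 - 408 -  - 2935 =2527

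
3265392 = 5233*624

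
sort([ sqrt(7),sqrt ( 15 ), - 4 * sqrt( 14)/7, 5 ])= [ - 4 *sqrt( 14 )/7, sqrt(  7), sqrt( 15 ), 5]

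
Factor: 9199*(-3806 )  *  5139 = -2^1*3^2*11^1*173^1*571^1*9199^1 = - 179923553766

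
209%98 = 13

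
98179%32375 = 1054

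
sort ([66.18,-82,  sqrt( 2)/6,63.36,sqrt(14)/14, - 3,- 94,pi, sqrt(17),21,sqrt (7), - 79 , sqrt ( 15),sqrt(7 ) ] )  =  [ - 94, - 82 , - 79 , - 3,sqrt( 2)/6, sqrt(14)/14,  sqrt( 7) , sqrt( 7), pi, sqrt( 15 ), sqrt(17 ),21, 63.36,  66.18 ] 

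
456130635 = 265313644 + 190816991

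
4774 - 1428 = 3346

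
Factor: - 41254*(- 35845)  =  2^1*5^1*67^1*107^1*20627^1=1478749630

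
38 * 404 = 15352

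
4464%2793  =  1671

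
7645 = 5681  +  1964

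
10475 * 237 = 2482575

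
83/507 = 83/507 = 0.16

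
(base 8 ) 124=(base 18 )4C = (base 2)1010100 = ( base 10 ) 84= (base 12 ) 70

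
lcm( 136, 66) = 4488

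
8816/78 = 4408/39 = 113.03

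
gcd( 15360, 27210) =30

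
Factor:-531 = - 3^2*59^1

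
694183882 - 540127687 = 154056195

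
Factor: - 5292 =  - 2^2*3^3*7^2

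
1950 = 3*650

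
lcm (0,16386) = 0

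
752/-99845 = - 1 + 99093/99845  =  - 0.01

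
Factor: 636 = 2^2*3^1*53^1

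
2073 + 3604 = 5677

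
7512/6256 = 939/782 = 1.20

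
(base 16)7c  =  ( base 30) 44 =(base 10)124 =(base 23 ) 59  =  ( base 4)1330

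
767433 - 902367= - 134934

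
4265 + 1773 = 6038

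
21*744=15624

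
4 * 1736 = 6944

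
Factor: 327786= 2^1*3^1*54631^1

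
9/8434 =9/8434=0.00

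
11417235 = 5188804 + 6228431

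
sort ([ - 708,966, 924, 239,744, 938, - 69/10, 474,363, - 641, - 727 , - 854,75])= [ - 854, - 727 , - 708, - 641, - 69/10,75,239,363,474,744,924,938,966]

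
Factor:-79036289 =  - 79036289^1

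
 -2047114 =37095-2084209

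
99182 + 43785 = 142967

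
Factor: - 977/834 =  - 2^(-1) * 3^(  -  1)*139^( - 1 )*977^1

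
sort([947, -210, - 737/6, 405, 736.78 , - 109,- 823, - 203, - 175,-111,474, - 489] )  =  [-823,-489,-210 , - 203,-175,-737/6, - 111,-109, 405, 474,736.78,947]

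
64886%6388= 1006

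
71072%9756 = 2780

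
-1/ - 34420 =1/34420 = 0.00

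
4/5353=4/5353 = 0.00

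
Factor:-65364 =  - 2^2* 3^1*13^1*419^1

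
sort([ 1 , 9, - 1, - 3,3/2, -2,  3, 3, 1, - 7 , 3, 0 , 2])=[ - 7, - 3, - 2, - 1, 0,1, 1,3/2,2, 3, 3,3,9]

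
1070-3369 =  - 2299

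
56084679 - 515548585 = - 459463906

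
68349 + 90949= 159298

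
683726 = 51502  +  632224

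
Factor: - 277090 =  - 2^1*5^1* 11^2*229^1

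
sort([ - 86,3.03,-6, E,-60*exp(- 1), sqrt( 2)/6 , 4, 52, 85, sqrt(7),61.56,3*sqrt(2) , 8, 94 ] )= [-86,-60 * exp( - 1),-6,sqrt( 2) /6,sqrt( 7 ), E, 3.03, 4,3*sqrt(2) , 8, 52, 61.56, 85, 94 ]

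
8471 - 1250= 7221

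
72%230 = 72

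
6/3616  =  3/1808 = 0.00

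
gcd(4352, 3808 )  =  544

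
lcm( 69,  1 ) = 69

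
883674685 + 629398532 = 1513073217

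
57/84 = 19/28 =0.68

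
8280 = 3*2760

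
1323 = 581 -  - 742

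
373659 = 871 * 429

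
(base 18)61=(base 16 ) 6D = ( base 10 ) 109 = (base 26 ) 45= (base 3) 11001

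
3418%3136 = 282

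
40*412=16480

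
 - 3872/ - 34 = 113 + 15/17=113.88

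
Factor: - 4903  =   - 4903^1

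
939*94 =88266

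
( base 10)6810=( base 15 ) 2040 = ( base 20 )H0A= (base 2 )1101010011010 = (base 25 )AMA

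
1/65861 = 1/65861 = 0.00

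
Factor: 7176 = 2^3*3^1*13^1*23^1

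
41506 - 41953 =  - 447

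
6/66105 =2/22035= 0.00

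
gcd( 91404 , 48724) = 4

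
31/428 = 31/428 = 0.07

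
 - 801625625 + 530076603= - 271549022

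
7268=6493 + 775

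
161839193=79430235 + 82408958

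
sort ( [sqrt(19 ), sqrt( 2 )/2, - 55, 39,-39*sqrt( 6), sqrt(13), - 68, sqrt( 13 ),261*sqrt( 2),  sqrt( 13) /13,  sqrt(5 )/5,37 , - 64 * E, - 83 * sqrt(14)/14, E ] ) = [  -  64* E, - 39*sqrt( 6 ), - 68 ,- 55, - 83*sqrt( 14) /14,  sqrt( 13) /13,  sqrt(5)/5,  sqrt( 2)/2,  E,sqrt( 13), sqrt(13),  sqrt ( 19 ),37,  39,  261 * sqrt(2) ] 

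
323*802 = 259046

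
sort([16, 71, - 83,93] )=[ - 83,16,71,93]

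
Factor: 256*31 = 2^8*31^1 = 7936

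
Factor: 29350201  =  4483^1* 6547^1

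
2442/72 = 33 + 11/12 = 33.92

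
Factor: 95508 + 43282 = 2^1*5^1* 13879^1= 138790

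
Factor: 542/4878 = 1/9 = 3^( - 2)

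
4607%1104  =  191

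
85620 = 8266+77354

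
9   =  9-0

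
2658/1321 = 2+ 16/1321 = 2.01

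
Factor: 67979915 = 5^1*29^1*37^1*12671^1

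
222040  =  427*520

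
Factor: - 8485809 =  - 3^1*1193^1 * 2371^1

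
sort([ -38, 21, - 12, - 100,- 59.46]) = [ - 100, - 59.46, - 38, - 12,21] 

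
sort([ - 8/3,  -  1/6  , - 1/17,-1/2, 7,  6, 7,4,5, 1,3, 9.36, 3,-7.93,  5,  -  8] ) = [ - 8,  -  7.93, - 8/3,  -  1/2,  -  1/6,  -  1/17,1,3,3, 4,5, 5, 6  ,  7,7, 9.36]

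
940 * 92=86480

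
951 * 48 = 45648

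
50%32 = 18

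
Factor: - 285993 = -3^2*43^1*739^1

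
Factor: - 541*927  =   - 3^2*103^1*541^1 = - 501507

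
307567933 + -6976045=300591888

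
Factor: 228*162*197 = 7276392 = 2^3*3^5*19^1*197^1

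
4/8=1/2 = 0.50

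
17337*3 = 52011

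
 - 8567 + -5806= - 14373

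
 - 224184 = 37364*(  -  6)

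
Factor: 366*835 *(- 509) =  - 155555490 = - 2^1*3^1*5^1*61^1*167^1*509^1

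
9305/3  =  3101 + 2/3 = 3101.67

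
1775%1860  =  1775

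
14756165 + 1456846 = 16213011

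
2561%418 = 53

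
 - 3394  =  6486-9880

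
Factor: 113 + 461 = 574 = 2^1*7^1*41^1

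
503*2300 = 1156900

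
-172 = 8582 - 8754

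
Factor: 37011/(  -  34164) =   -  13/12  =  - 2^( - 2)*3^(  -  1)*13^1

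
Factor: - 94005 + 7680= - 3^1*5^2*1151^1 = -86325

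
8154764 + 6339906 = 14494670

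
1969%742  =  485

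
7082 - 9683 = -2601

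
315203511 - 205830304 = 109373207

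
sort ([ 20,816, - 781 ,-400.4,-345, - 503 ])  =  [ - 781, - 503, - 400.4, - 345,20,816] 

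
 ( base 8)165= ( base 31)3O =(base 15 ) 7c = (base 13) 90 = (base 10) 117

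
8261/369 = 8261/369 = 22.39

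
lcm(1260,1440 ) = 10080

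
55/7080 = 11/1416 = 0.01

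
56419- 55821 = 598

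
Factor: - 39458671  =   - 7^2*805279^1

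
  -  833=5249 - 6082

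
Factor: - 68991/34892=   -  87/44 = -2^( - 2 ) * 3^1*11^(-1 )*29^1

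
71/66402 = 71/66402 = 0.00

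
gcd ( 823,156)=1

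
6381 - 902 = 5479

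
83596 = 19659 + 63937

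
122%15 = 2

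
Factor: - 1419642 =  -2^1*3^2*7^1* 19^1*593^1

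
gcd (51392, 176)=176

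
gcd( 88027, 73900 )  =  1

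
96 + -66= 30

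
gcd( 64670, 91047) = 1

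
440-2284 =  - 1844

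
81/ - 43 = -2 + 5/43 = -1.88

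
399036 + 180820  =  579856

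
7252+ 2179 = 9431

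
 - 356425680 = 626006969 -982432649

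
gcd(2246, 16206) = 2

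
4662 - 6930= - 2268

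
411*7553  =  3104283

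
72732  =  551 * 132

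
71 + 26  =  97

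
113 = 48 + 65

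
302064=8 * 37758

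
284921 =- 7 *(  -  40703 ) 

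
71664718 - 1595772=70068946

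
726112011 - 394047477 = 332064534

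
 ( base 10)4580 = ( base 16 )11E4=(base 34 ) 3wo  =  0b1000111100100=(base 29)5cr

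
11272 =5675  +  5597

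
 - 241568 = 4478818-4720386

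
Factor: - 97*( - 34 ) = 3298 = 2^1 * 17^1*  97^1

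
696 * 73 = 50808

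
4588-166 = 4422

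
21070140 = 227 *92820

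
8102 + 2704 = 10806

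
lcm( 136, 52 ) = 1768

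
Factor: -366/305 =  - 6/5 = - 2^1*3^1*5^( - 1) 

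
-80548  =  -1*80548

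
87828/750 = 117 +13/125 = 117.10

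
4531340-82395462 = - 77864122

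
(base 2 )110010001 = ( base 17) 16A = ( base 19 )122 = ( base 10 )401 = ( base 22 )I5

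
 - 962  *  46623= - 44851326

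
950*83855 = 79662250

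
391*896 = 350336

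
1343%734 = 609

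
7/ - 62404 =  - 1 + 62397/62404 = - 0.00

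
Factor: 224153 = 224153^1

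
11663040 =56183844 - 44520804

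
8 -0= 8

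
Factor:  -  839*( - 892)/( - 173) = - 2^2*173^( - 1 )*223^1*839^1 = - 748388/173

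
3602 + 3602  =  7204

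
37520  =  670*56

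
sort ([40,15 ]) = [ 15,40]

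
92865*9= 835785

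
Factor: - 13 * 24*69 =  - 21528 = - 2^3* 3^2*13^1 * 23^1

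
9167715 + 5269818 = 14437533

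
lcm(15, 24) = 120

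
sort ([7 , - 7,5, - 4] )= [ -7, - 4,5, 7 ]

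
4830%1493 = 351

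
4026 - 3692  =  334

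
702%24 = 6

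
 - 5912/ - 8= 739/1 = 739.00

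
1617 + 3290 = 4907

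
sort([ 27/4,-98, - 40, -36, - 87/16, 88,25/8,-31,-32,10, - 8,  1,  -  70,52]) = [ - 98, -70, -40,  -  36, - 32,- 31, - 8, - 87/16,1,25/8, 27/4, 10,52, 88 ]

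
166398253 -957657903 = -791259650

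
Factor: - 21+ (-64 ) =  - 5^1*17^1 = - 85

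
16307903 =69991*233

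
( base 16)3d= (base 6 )141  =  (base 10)61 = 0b111101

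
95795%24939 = 20978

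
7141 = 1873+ 5268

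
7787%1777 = 679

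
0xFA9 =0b111110101001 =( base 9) 5444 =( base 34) 3fv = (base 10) 4009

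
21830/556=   10915/278 = 39.26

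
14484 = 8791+5693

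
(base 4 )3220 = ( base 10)232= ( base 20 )BC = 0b11101000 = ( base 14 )128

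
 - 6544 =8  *(-818 ) 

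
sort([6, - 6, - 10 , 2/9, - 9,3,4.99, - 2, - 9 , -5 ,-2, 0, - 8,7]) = [ - 10, - 9, - 9, -8 , - 6,  -  5,  -  2, - 2, 0,2/9,3,4.99,6, 7 ]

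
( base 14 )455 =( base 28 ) 12J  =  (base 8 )1533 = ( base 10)859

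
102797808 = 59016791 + 43781017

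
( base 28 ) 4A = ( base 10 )122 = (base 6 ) 322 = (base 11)101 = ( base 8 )172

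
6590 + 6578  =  13168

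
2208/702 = 3 + 17/117  =  3.15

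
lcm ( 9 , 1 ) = 9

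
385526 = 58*6647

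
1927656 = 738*2612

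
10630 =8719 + 1911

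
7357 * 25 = 183925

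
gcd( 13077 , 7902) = 9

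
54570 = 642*85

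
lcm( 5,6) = 30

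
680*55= 37400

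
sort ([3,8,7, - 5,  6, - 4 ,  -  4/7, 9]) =[ - 5,- 4,-4/7,  3, 6,7,8,9 ]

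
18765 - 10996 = 7769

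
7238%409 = 285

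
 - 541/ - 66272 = 541/66272 = 0.01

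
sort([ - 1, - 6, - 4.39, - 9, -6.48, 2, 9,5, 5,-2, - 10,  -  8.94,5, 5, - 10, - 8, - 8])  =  [- 10, - 10, - 9, - 8.94, - 8, - 8, - 6.48, - 6, - 4.39, - 2, - 1, 2,5,  5,5,5,9 ]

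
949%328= 293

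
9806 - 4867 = 4939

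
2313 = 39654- 37341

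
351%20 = 11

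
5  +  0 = 5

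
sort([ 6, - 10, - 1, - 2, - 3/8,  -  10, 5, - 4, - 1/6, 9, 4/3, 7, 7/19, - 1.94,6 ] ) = [ -10, -10 , - 4, - 2, - 1.94, - 1,-3/8,-1/6,  7/19, 4/3,5,  6,6,  7, 9]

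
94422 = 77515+16907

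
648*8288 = 5370624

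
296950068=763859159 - 466909091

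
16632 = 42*396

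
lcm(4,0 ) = 0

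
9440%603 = 395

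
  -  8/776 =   -  1 + 96/97 = -0.01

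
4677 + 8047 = 12724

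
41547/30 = 1384 + 9/10 = 1384.90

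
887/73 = 887/73=   12.15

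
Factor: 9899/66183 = 3^( - 1 )*13^( - 1)*19^1*521^1* 1697^( - 1) 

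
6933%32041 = 6933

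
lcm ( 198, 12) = 396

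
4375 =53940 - 49565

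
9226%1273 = 315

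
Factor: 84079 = 83^1*1013^1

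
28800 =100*288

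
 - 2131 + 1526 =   -  605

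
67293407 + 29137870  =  96431277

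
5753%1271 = 669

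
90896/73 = 1245 + 11/73=1245.15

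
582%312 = 270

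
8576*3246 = 27837696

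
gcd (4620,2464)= 308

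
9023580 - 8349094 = 674486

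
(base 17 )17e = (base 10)422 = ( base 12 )2b2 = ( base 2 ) 110100110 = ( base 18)158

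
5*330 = 1650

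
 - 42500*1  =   - 42500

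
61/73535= 61/73535 = 0.00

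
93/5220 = 31/1740 = 0.02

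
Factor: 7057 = 7057^1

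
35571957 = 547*65031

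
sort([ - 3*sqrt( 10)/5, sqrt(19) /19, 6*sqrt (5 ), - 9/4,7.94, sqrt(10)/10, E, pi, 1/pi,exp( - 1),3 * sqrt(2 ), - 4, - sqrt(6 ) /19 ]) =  [-4, - 9/4, - 3*sqrt ( 10 ) /5,-sqrt( 6 ) /19, sqrt( 19)/19, sqrt (10 )/10,1/pi,exp( - 1), E, pi, 3*sqrt( 2),7.94, 6*sqrt ( 5 )] 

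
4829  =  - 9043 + 13872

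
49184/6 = 24592/3 = 8197.33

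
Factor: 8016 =2^4*3^1*167^1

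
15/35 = 3/7   =  0.43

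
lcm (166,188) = 15604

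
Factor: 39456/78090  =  2^4*3^1*5^( - 1 )*19^(  -  1 ) = 48/95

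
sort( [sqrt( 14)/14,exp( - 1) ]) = [sqrt(14 ) /14,exp( - 1 )]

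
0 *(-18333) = 0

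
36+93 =129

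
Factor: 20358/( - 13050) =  - 39/25 = - 3^1*5^( - 2)*13^1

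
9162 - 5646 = 3516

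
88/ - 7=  - 88/7 = -12.57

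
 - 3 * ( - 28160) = 84480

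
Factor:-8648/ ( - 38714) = 2^2 * 13^( - 1)*23^1 * 47^1*1489^ ( - 1 )  =  4324/19357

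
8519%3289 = 1941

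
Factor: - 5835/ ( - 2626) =2^(  -  1) * 3^1*5^1 * 13^( - 1) * 101^( - 1)*389^1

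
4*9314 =37256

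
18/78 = 3/13 = 0.23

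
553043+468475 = 1021518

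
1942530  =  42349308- 40406778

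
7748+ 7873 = 15621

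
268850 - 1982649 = -1713799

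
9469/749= 12 + 481/749 =12.64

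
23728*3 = 71184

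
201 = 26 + 175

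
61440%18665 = 5445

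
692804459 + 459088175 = 1151892634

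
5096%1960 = 1176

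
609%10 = 9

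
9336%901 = 326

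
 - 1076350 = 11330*( - 95)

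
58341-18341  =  40000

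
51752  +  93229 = 144981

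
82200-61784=20416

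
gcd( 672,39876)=12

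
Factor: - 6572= - 2^2*31^1*53^1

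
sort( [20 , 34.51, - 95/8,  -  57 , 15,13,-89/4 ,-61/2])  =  [ - 57, - 61/2 ,-89/4 ,-95/8, 13, 15, 20, 34.51]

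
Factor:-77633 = - 29^1*2677^1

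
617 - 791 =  - 174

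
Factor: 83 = 83^1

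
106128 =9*11792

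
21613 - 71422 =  - 49809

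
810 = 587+223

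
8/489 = 8/489 = 0.02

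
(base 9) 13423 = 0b10001110000101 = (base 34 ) 7tf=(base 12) 5319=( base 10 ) 9093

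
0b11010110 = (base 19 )b5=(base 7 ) 424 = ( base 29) 7B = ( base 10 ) 214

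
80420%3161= 1395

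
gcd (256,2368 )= 64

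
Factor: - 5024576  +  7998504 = 2^3*223^1 * 1667^1 = 2973928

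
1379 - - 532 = 1911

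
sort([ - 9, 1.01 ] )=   [ - 9, 1.01]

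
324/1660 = 81/415=0.20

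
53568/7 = 53568/7 = 7652.57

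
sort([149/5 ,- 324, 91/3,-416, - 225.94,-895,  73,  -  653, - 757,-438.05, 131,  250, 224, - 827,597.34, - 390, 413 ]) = [-895, - 827 , - 757  , - 653,-438.05, - 416, - 390, - 324,-225.94, 149/5, 91/3, 73, 131, 224, 250,413,597.34]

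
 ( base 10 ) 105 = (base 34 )33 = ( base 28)3l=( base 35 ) 30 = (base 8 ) 151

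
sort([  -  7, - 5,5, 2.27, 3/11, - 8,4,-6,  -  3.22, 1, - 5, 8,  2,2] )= [ - 8, - 7, - 6, - 5, - 5,  -  3.22, 3/11,1,2 , 2,2.27, 4, 5,8 ]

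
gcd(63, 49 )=7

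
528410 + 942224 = 1470634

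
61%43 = 18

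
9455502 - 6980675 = 2474827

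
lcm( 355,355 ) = 355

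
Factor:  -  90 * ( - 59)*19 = 2^1*3^2*5^1*19^1  *  59^1 = 100890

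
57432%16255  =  8667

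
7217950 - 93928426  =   - 86710476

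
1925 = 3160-1235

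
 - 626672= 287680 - 914352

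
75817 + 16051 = 91868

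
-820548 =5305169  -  6125717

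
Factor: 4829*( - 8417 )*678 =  - 2^1 * 3^1*11^1*19^1 * 113^1*439^1*443^1 = -  27557779854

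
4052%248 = 84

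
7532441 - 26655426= - 19122985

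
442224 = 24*18426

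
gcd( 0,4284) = 4284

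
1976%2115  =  1976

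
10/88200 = 1/8820 = 0.00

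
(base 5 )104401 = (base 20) 966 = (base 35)31G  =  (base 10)3726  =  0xE8E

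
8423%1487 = 988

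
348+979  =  1327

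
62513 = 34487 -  - 28026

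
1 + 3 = 4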